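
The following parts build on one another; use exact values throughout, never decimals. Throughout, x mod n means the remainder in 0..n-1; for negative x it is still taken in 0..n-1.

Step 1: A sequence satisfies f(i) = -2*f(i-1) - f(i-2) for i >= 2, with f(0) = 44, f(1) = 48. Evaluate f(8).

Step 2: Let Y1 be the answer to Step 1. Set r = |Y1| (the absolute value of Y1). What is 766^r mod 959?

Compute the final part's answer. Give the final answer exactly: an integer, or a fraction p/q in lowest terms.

856

Step 1: f(2) = -2*(48) - 1*(44) = -140; iterating: f(2)=-140, f(3)=232, f(4)=-324, f(5)=416, f(6)=-508, f(7)=600, f(8)=-692; answer -692
Step 2: Y1 = -692; r = 692; squarings mod 959: 766^1=766, 766^2=807, 766^4=88, 766^8=72, 766^16=389, 766^32=758, 766^64=123, 766^128=744, 766^256=193, 766^512=807; 766^692 = 766^4 * 766^16 * 766^32 * 766^128 * 766^512 = 856 (mod 959); answer 856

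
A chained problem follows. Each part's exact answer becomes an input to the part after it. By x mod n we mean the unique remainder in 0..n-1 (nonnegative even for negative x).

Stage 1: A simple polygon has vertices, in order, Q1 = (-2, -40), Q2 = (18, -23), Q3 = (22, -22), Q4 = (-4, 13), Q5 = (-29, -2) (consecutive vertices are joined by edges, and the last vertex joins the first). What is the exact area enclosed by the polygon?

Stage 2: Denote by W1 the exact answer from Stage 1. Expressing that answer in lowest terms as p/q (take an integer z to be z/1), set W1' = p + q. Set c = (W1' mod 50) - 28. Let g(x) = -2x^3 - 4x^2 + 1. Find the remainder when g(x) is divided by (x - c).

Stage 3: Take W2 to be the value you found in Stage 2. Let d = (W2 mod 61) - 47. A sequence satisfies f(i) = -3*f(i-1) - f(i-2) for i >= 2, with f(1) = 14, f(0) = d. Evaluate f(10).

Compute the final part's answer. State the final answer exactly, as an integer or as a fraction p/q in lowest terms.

Stage 1: cross terms: (-2*-23 - 18*-40)=766, (18*-22 - 22*-23)=110, (22*13 - -4*-22)=198, (-4*-2 - -29*13)=385, (-29*-40 - -2*-2)=1156; twice the area = |2615| = 2615; area = 2615/2; answer 2615/2
Stage 2: W1 = 2615/2; threaded value p + q = 2617; c = -11; remainder = value at the root: -2*(-11)^3 - 4*(-11)^2 + 1 = (2662) + (-484) + (1) = 2179; answer 2179
Stage 3: W2 = 2179; d = -3; f(2) = -3*(14) - 1*(-3) = -39; iterating: f(2)=-39, f(3)=103, f(4)=-270, f(5)=707, f(6)=-1851, f(7)=4846, f(8)=-12687, f(9)=33215, f(10)=-86958; answer -86958

-86958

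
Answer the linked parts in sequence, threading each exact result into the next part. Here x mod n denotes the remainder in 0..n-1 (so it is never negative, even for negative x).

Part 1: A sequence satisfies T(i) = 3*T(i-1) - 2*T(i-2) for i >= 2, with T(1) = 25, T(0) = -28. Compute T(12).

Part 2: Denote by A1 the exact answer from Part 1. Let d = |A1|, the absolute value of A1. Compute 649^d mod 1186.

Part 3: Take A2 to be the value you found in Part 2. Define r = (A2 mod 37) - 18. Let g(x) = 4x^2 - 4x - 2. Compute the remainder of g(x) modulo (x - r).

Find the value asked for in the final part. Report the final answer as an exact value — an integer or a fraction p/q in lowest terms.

838

Part 1: T(2) = 3*(25) - 2*(-28) = 131; iterating: T(2)=131, T(3)=343, T(4)=767, T(5)=1615, T(6)=3311, T(7)=6703, T(8)=13487, T(9)=27055, T(10)=54191, T(11)=108463, T(12)=217007; answer 217007
Part 2: A1 = 217007; d = 217007; squarings mod 1186: 649^1=649, 649^2=171, 649^4=777, 649^8=55, 649^16=653, 649^32=635, 649^64=1171, 649^128=225, 649^256=813, 649^512=367, 649^1024=671, 649^2048=747, 649^4096=589, 649^8192=609, 649^16384=849, 649^32768=899, 649^65536=535, 649^131072=399; 649^217007 = 649^1 * 649^2 * 649^4 * 649^8 * 649^32 * 649^128 * 649^256 * 649^512 * 649^1024 * 649^2048 * 649^16384 * 649^65536 * 649^131072 = 107 (mod 1186); answer 107
Part 3: A2 = 107; r = 15; remainder = value at the root: 4*(15)^2 - 4*(15)^1 - 2 = (900) + (-60) + (-2) = 838; answer 838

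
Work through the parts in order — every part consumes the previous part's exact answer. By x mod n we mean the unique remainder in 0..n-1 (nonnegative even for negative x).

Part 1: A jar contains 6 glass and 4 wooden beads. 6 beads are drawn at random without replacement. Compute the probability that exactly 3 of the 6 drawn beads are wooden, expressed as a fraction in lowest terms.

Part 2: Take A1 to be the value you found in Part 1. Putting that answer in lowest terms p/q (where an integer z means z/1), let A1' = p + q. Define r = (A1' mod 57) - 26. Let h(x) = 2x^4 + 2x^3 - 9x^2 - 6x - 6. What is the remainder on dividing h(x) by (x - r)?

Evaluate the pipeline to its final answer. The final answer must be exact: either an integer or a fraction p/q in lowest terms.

Part 1: total draws C(10,6) = 210; favorable C(4,3)*C(6,3) = 80; P = 8/21; answer 8/21
Part 2: A1 = 8/21; threaded value p + q = 29; r = 3; remainder = value at the root: 2*(3)^4 + 2*(3)^3 - 9*(3)^2 - 6*(3)^1 - 6 = (162) + (54) + (-81) + (-18) + (-6) = 111; answer 111

111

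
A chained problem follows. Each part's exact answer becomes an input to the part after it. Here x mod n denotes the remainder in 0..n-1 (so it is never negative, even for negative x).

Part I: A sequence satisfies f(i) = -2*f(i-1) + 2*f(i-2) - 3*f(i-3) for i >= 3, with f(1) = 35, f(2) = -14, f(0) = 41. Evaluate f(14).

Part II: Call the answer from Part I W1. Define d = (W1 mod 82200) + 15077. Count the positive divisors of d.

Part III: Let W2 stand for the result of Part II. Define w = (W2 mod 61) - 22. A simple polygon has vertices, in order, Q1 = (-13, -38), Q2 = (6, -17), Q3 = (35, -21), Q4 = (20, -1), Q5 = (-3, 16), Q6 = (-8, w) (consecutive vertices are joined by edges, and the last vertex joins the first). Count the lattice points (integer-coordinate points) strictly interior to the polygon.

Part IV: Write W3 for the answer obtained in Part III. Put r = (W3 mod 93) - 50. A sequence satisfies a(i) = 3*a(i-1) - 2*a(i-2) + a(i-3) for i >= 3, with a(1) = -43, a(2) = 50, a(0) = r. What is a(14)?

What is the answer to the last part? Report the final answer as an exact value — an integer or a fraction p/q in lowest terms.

Part I: f(3) = -2*(-14) + 2*(35) - 3*(41) = -25; iterating: f(3)=-25, f(4)=-83, f(5)=158, f(6)=-407, f(7)=1379, f(8)=-4046, f(9)=12071, f(10)=-36371, f(11)=109022, f(12)=-326999, f(13)=981155, f(14)=-2943374; answer -2943374
Part II: W1 = -2943374; d = 30903; 30903 = 3 * 10301; number of divisors = (1+1) * (1+1) = 4; answer 4
Part III: W2 = 4; w = -18; cross terms: (-13*-17 - 6*-38)=449, (6*-21 - 35*-17)=469, (35*-1 - 20*-21)=385, (20*16 - -3*-1)=317, (-3*-18 - -8*16)=182, (-8*-38 - -13*-18)=70; twice the area = |1872| = 1872; area = 936; boundary points = 1 + 1 + 5 + 1 + 1 + 5 = 14; strictly interior points = area - boundary/2 + 1 = 930; answer 930
Part IV: W3 = 930; r = -50; a(3) = 3*(50) - 2*(-43) + 1*(-50) = 186; iterating: a(3)=186, a(4)=415, a(5)=923, a(6)=2125, a(7)=4944, a(8)=11505, a(9)=26752, a(10)=62190, a(11)=144571, a(12)=336085, a(13)=781303, a(14)=1816310; answer 1816310

1816310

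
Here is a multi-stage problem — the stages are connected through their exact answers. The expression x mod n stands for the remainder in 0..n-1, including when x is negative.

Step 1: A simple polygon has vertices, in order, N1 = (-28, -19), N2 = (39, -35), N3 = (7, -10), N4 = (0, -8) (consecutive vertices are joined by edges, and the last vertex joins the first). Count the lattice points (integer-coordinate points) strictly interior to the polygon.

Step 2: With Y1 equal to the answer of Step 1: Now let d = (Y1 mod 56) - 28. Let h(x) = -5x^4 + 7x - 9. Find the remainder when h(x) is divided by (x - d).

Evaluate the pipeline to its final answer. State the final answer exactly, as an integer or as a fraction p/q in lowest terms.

Step 1: cross terms: (-28*-35 - 39*-19)=1721, (39*-10 - 7*-35)=-145, (7*-8 - 0*-10)=-56, (0*-19 - -28*-8)=-224; twice the area = |1296| = 1296; area = 648; boundary points = 1 + 1 + 1 + 1 = 4; strictly interior points = area - boundary/2 + 1 = 647; answer 647
Step 2: Y1 = 647; d = 3; remainder = value at the root: -5*(3)^4 + 7*(3)^1 - 9 = (-405) + (21) + (-9) = -393; answer -393

-393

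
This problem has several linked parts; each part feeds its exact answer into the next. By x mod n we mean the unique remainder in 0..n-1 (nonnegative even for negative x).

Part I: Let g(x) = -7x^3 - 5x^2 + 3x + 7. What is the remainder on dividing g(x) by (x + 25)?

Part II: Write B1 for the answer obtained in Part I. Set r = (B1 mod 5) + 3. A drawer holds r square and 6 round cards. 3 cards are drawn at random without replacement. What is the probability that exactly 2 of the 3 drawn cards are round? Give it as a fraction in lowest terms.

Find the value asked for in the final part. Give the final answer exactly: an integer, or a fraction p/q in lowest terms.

Part I: remainder = value at the root: -7*(-25)^3 - 5*(-25)^2 + 3*(-25)^1 + 7 = (109375) + (-3125) + (-75) + (7) = 106182; answer 106182
Part II: B1 = 106182; r = 5; total draws C(11,3) = 165; favorable C(6,2)*C(5,1) = 75; P = 5/11; answer 5/11

5/11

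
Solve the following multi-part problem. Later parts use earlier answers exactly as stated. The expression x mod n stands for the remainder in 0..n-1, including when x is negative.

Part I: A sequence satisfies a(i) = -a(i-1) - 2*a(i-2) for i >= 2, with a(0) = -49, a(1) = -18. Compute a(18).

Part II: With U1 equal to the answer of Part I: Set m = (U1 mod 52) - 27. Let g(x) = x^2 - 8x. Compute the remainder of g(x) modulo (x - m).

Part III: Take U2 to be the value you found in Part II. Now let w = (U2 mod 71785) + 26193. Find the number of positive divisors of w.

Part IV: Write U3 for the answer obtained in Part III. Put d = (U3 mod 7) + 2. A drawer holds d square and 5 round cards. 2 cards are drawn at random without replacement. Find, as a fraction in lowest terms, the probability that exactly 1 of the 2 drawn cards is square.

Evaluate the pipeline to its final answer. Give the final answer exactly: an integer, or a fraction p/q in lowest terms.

15/28

Part I: a(2) = -1*(-18) - 2*(-49) = 116; iterating: a(2)=116, a(3)=-80, a(4)=-152, a(5)=312, a(6)=-8, a(7)=-616, a(8)=632, a(9)=600, a(10)=-1864, a(11)=664, a(12)=3064, a(13)=-4392, a(14)=-1736, a(15)=10520, a(16)=-7048, a(17)=-13992, a(18)=28088; answer 28088
Part II: U1 = 28088; m = -19; remainder = value at the root: 1*(-19)^2 - 8*(-19)^1 = (361) + (152) = 513; answer 513
Part III: U2 = 513; w = 26706; 26706 = 2 * 3 * 4451; number of divisors = (1+1) * (1+1) * (1+1) = 8; answer 8
Part IV: U3 = 8; d = 3; total draws C(8,2) = 28; favorable C(3,1)*C(5,1) = 15; P = 15/28; answer 15/28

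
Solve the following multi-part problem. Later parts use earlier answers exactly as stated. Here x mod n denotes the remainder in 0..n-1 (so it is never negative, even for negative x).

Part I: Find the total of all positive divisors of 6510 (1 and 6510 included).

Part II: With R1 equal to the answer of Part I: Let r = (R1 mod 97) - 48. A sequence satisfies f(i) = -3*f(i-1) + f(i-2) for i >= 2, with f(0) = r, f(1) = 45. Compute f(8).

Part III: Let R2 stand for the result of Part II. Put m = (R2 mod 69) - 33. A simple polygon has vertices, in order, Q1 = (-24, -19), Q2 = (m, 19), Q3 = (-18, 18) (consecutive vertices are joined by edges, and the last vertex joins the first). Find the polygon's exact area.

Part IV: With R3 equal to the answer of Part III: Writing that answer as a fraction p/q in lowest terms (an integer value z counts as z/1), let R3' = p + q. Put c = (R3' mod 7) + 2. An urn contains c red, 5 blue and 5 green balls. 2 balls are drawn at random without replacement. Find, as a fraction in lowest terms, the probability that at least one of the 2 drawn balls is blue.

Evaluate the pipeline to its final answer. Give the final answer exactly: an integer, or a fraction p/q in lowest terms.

15/22

Part I: 6510 = 2 * 3 * 5 * 7 * 31; sigma = (1 + 2) * (1 + 3) * (1 + 5) * (1 + 7) * (1 + 31) = 3 * 4 * 6 * 8 * 32 = 18432; answer 18432
Part II: R1 = 18432; r = -46; f(2) = -3*(45) + 1*(-46) = -181; iterating: f(2)=-181, f(3)=588, f(4)=-1945, f(5)=6423, f(6)=-21214, f(7)=70065, f(8)=-231409; answer -231409
Part III: R2 = -231409; m = -16; cross terms: (-24*19 - -16*-19)=-760, (-16*18 - -18*19)=54, (-18*-19 - -24*18)=774; twice the area = |68| = 68; area = 34; answer 34
Part IV: R3 = 34; threaded value p + q = 35; c = 2; total draws C(12,2) = 66; complement C(7,2) = 21; favorable 66 - 21 = 45; P = 15/22; answer 15/22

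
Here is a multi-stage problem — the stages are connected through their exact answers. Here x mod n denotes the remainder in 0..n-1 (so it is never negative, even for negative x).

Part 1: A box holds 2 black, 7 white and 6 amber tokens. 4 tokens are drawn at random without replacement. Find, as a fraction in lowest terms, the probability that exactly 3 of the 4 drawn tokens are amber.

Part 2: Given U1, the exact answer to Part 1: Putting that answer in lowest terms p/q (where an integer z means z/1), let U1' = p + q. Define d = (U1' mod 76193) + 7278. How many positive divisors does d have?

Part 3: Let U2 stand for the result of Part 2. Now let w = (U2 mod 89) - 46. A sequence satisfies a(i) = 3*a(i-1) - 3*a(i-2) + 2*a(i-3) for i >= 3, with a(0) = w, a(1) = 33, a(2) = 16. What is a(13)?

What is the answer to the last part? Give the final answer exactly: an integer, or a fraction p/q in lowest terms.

Part 1: total draws C(15,4) = 1365; favorable C(6,3)*C(9,1) = 180; P = 12/91; answer 12/91
Part 2: U1 = 12/91; threaded value p + q = 103; d = 7381; 7381 = 11^2 * 61; number of divisors = (2+1) * (1+1) = 6; answer 6
Part 3: U2 = 6; w = -40; a(3) = 3*(16) - 3*(33) + 2*(-40) = -131; iterating: a(3)=-131, a(4)=-375, a(5)=-700, a(6)=-1237, a(7)=-2361, a(8)=-4772, a(9)=-9707, a(10)=-19527, a(11)=-39004, a(12)=-77845, a(13)=-155577; answer -155577

-155577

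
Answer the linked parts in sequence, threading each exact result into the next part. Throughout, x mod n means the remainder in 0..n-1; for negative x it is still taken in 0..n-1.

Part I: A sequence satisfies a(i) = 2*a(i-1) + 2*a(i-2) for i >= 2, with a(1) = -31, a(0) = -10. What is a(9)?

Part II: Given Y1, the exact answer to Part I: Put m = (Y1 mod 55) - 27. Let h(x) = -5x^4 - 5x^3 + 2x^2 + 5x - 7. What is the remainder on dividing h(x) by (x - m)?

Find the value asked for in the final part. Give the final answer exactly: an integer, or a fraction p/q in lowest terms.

-2482

Part I: a(2) = 2*(-31) + 2*(-10) = -82; iterating: a(2)=-82, a(3)=-226, a(4)=-616, a(5)=-1684, a(6)=-4600, a(7)=-12568, a(8)=-34336, a(9)=-93808; answer -93808
Part II: Y1 = -93808; m = -5; remainder = value at the root: -5*(-5)^4 - 5*(-5)^3 + 2*(-5)^2 + 5*(-5)^1 - 7 = (-3125) + (625) + (50) + (-25) + (-7) = -2482; answer -2482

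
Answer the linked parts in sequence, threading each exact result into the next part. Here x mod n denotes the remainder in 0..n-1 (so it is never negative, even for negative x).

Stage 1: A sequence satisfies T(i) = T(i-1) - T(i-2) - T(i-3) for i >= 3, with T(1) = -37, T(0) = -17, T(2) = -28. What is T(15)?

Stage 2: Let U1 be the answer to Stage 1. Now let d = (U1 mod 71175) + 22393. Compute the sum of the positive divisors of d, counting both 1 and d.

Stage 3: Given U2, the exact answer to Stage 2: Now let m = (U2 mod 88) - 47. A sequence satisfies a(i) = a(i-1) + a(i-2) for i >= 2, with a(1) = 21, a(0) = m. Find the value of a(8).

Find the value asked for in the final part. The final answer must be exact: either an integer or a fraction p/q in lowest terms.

Stage 1: T(3) = 1*(-28) - 1*(-37) - 1*(-17) = 26; iterating: T(3)=26, T(4)=91, T(5)=93, T(6)=-24, T(7)=-208, T(8)=-277, T(9)=-45, T(10)=440, T(11)=762, T(12)=367, T(13)=-835, T(14)=-1964, T(15)=-1496; answer -1496
Stage 2: U1 = -1496; d = 92072; 92072 = 2^3 * 17 * 677; sigma = (1 + 2 + 4 + 8) * (1 + 17) * (1 + 677) = 15 * 18 * 678 = 183060; answer 183060
Stage 3: U2 = 183060; m = -27; a(2) = 1*(21) + 1*(-27) = -6; iterating: a(2)=-6, a(3)=15, a(4)=9, a(5)=24, a(6)=33, a(7)=57, a(8)=90; answer 90

90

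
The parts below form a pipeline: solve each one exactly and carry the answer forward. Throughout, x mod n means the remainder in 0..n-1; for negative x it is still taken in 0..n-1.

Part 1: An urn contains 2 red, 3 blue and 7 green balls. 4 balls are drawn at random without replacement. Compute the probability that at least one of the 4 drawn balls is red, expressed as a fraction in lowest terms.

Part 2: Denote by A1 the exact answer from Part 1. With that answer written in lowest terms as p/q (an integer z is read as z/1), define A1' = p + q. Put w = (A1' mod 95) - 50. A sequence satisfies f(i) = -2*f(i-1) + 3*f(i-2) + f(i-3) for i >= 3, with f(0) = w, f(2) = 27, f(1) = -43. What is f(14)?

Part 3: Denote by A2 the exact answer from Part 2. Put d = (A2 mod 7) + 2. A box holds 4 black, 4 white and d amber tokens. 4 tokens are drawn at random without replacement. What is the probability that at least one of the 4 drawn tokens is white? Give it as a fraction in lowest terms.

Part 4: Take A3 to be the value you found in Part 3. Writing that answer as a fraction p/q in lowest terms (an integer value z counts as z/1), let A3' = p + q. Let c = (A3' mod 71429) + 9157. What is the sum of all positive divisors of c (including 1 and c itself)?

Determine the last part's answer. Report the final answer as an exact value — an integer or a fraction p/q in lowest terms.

24192

Part 1: total draws C(12,4) = 495; complement C(10,4) = 210; favorable 495 - 210 = 285; P = 19/33; answer 19/33
Part 2: A1 = 19/33; threaded value p + q = 52; w = 2; f(3) = -2*(27) + 3*(-43) + 1*(2) = -181; iterating: f(3)=-181, f(4)=400, f(5)=-1316, f(6)=3651, f(7)=-10850, f(8)=31337, f(9)=-91573, f(10)=266307, f(11)=-775996, f(12)=2259340, f(13)=-6580361, f(14)=19162746; answer 19162746
Part 3: A2 = 19162746; d = 3; total draws C(11,4) = 330; complement C(7,4) = 35; favorable 330 - 35 = 295; P = 59/66; answer 59/66
Part 4: A3 = 59/66; threaded value p + q = 125; c = 9282; 9282 = 2 * 3 * 7 * 13 * 17; sigma = (1 + 2) * (1 + 3) * (1 + 7) * (1 + 13) * (1 + 17) = 3 * 4 * 8 * 14 * 18 = 24192; answer 24192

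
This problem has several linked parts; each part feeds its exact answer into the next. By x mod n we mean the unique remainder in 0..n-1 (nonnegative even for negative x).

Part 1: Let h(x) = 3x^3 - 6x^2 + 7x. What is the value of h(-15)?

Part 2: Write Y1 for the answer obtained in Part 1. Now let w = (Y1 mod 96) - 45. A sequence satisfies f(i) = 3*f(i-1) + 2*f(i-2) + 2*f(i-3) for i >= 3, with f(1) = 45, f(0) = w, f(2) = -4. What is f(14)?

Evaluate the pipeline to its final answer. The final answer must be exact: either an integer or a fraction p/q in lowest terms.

114632546

Part 1: 3*(-15)^3 - 6*(-15)^2 + 7*(-15)^1 = (-10125) + (-1350) + (-105) = -11580; answer -11580
Part 2: Y1 = -11580; w = -9; f(3) = 3*(-4) + 2*(45) + 2*(-9) = 60; iterating: f(3)=60, f(4)=262, f(5)=898, f(6)=3338, f(7)=12334, f(8)=45474, f(9)=167766, f(10)=618914, f(11)=2283222, f(12)=8423026, f(13)=31073350, f(14)=114632546; answer 114632546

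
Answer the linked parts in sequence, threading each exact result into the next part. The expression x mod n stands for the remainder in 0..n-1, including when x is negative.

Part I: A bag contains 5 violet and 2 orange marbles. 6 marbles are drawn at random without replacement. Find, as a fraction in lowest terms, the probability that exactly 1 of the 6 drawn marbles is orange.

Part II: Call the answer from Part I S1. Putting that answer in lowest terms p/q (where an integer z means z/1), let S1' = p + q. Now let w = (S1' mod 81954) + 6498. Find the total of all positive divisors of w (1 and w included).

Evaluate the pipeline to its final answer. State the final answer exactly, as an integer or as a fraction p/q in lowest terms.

Part I: total draws C(7,6) = 7; favorable C(2,1)*C(5,5) = 2; P = 2/7; answer 2/7
Part II: S1 = 2/7; threaded value p + q = 9; w = 6507; 6507 = 3^3 * 241; sigma = (1 + 3 + 9 + 27) * (1 + 241) = 40 * 242 = 9680; answer 9680

9680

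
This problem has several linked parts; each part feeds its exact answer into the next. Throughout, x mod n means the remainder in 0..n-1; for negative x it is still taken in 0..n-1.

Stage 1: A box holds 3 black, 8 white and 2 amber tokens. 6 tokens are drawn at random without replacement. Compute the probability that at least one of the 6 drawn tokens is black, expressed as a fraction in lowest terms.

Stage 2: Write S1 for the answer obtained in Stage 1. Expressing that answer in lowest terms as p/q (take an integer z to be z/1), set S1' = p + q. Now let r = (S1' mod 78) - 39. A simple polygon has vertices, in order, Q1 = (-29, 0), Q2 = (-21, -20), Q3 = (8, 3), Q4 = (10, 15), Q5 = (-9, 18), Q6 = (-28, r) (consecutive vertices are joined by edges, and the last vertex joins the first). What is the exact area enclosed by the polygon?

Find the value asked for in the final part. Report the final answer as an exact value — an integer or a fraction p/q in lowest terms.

1093

Stage 1: total draws C(13,6) = 1716; complement C(10,6) = 210; favorable 1716 - 210 = 1506; P = 251/286; answer 251/286
Stage 2: S1 = 251/286; threaded value p + q = 537; r = 30; cross terms: (-29*-20 - -21*0)=580, (-21*3 - 8*-20)=97, (8*15 - 10*3)=90, (10*18 - -9*15)=315, (-9*30 - -28*18)=234, (-28*0 - -29*30)=870; twice the area = |2186| = 2186; area = 1093; answer 1093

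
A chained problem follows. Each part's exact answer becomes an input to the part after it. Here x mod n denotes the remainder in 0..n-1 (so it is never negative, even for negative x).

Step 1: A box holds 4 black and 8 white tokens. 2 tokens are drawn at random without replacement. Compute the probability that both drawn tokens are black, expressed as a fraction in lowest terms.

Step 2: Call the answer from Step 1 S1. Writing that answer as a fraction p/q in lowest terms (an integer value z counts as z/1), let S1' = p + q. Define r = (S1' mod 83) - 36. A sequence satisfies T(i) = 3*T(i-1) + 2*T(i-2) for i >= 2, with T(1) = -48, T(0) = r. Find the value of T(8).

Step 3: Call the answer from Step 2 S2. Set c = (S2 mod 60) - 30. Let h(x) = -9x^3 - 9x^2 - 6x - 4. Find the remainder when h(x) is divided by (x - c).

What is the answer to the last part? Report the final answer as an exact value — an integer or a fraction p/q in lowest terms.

1652

Step 1: total draws C(12,2) = 66; favorable C(4,2) = 6; P = 1/11; answer 1/11
Step 2: S1 = 1/11; threaded value p + q = 12; r = -24; T(2) = 3*(-48) + 2*(-24) = -192; iterating: T(2)=-192, T(3)=-672, T(4)=-2400, T(5)=-8544, T(6)=-30432, T(7)=-108384, T(8)=-386016; answer -386016
Step 3: S2 = -386016; c = -6; remainder = value at the root: -9*(-6)^3 - 9*(-6)^2 - 6*(-6)^1 - 4 = (1944) + (-324) + (36) + (-4) = 1652; answer 1652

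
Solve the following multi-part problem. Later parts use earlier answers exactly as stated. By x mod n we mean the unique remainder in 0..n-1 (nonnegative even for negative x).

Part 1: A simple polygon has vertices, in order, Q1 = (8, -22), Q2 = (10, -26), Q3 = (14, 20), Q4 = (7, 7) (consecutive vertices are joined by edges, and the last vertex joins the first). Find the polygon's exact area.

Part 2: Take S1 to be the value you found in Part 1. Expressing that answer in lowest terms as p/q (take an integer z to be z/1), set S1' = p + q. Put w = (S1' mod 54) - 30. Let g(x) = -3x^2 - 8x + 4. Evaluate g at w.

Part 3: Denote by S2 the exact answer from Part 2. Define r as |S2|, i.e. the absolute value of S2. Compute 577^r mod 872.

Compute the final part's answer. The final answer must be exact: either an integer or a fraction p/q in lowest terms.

513

Part 1: cross terms: (8*-26 - 10*-22)=12, (10*20 - 14*-26)=564, (14*7 - 7*20)=-42, (7*-22 - 8*7)=-210; twice the area = |324| = 324; area = 162; answer 162
Part 2: S1 = 162; threaded value p + q = 163; w = -29; -3*(-29)^2 - 8*(-29)^1 + 4 = (-2523) + (232) + (4) = -2287; answer -2287
Part 3: S2 = -2287; r = 2287; squarings mod 872: 577^1=577, 577^2=697, 577^4=105, 577^8=561, 577^16=801, 577^32=681, 577^64=729, 577^128=393, 577^256=105, 577^512=561, 577^1024=801, 577^2048=681; 577^2287 = 577^1 * 577^2 * 577^4 * 577^8 * 577^32 * 577^64 * 577^128 * 577^2048 = 513 (mod 872); answer 513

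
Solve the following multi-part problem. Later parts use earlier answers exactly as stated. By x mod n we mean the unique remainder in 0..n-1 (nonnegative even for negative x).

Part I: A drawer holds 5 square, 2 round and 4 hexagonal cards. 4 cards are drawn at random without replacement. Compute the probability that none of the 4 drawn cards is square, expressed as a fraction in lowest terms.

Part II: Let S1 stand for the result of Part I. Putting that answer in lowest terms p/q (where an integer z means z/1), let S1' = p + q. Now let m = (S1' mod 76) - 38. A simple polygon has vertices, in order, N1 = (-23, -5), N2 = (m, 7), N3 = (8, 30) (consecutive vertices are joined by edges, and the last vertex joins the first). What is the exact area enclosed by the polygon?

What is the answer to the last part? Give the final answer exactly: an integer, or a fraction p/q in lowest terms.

Part I: total draws C(11,4) = 330; favorable C(6,4) = 15; P = 1/22; answer 1/22
Part II: S1 = 1/22; threaded value p + q = 23; m = -15; cross terms: (-23*7 - -15*-5)=-236, (-15*30 - 8*7)=-506, (8*-5 - -23*30)=650; twice the area = |-92| = 92; area = 46; answer 46

46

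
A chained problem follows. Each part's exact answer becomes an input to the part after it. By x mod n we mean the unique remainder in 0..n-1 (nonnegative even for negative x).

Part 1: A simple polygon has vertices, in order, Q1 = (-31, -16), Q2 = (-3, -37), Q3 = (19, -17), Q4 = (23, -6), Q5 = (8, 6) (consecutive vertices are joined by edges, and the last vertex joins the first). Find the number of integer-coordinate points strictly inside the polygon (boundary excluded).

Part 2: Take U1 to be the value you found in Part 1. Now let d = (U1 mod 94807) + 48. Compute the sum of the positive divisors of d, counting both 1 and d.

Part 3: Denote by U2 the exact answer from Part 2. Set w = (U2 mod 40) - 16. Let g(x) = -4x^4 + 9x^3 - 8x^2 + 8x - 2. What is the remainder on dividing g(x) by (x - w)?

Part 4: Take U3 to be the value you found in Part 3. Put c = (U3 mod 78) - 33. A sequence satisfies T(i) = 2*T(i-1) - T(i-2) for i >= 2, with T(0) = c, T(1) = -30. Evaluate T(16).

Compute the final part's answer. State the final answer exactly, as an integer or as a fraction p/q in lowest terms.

-1005

Part 1: cross terms: (-31*-37 - -3*-16)=1099, (-3*-17 - 19*-37)=754, (19*-6 - 23*-17)=277, (23*6 - 8*-6)=186, (8*-16 - -31*6)=58; twice the area = |2374| = 2374; area = 1187; boundary points = 7 + 2 + 1 + 3 + 1 = 14; strictly interior points = area - boundary/2 + 1 = 1181; answer 1181
Part 2: U1 = 1181; d = 1229; 1229 is prime, so its only divisors are 1 and 1229; sigma = 1 + 1229 = 1230; answer 1230
Part 3: U2 = 1230; w = 14; remainder = value at the root: -4*(14)^4 + 9*(14)^3 - 8*(14)^2 + 8*(14)^1 - 2 = (-153664) + (24696) + (-1568) + (112) + (-2) = -130426; answer -130426
Part 4: U3 = -130426; c = 35; T(2) = 2*(-30) - 1*(35) = -95; iterating: T(2)=-95, T(3)=-160, T(4)=-225, T(5)=-290, T(6)=-355, T(7)=-420, T(8)=-485, T(9)=-550, T(10)=-615, T(11)=-680, T(12)=-745, T(13)=-810, T(14)=-875, T(15)=-940, T(16)=-1005; answer -1005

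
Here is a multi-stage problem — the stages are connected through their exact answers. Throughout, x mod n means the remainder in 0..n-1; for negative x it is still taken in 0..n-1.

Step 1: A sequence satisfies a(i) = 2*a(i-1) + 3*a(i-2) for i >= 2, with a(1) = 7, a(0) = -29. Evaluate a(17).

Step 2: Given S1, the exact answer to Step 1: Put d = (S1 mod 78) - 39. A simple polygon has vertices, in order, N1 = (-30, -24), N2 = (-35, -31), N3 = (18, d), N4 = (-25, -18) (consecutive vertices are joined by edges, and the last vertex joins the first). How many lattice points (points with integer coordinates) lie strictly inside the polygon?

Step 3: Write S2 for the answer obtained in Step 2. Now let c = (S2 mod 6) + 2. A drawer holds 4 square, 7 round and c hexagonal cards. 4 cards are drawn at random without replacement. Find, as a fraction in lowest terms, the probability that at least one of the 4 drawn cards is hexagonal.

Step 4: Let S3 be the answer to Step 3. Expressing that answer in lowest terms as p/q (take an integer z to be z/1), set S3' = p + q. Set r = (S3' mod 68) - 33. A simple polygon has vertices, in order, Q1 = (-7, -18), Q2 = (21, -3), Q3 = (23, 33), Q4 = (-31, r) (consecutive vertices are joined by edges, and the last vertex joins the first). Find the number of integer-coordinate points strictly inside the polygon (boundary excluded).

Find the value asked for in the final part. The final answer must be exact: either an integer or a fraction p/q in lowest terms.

Step 1: a(2) = 2*(7) + 3*(-29) = -73; iterating: a(2)=-73, a(3)=-125, a(4)=-469, a(5)=-1313, a(6)=-4033, a(7)=-12005, a(8)=-36109, a(9)=-108233, a(10)=-324793, a(11)=-974285, a(12)=-2922949, a(13)=-8768753, a(14)=-26306353, a(15)=-78918965, a(16)=-236756989, a(17)=-710270873; answer -710270873
Step 2: S1 = -710270873; d = -26; cross terms: (-30*-31 - -35*-24)=90, (-35*-26 - 18*-31)=1468, (18*-18 - -25*-26)=-974, (-25*-24 - -30*-18)=60; twice the area = |644| = 644; area = 322; boundary points = 1 + 1 + 1 + 1 = 4; strictly interior points = area - boundary/2 + 1 = 321; answer 321
Step 3: S2 = 321; c = 5; total draws C(16,4) = 1820; complement C(11,4) = 330; favorable 1820 - 330 = 1490; P = 149/182; answer 149/182
Step 4: S3 = 149/182; threaded value p + q = 331; r = 26; cross terms: (-7*-3 - 21*-18)=399, (21*33 - 23*-3)=762, (23*26 - -31*33)=1621, (-31*-18 - -7*26)=740; twice the area = |3522| = 3522; area = 1761; boundary points = 1 + 2 + 1 + 4 = 8; strictly interior points = area - boundary/2 + 1 = 1758; answer 1758

1758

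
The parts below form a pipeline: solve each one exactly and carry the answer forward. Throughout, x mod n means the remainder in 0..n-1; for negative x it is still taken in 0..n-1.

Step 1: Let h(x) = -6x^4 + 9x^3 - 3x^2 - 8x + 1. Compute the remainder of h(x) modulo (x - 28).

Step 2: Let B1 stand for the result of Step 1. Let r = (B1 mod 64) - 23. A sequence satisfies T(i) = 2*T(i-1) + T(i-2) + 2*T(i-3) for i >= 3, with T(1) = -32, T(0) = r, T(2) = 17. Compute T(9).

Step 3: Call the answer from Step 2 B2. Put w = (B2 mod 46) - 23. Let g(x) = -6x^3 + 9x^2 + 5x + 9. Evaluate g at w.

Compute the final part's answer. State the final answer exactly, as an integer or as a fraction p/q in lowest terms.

Step 1: remainder = value at the root: -6*(28)^4 + 9*(28)^3 - 3*(28)^2 - 8*(28)^1 + 1 = (-3687936) + (197568) + (-2352) + (-224) + (1) = -3492943; answer -3492943
Step 2: B1 = -3492943; r = 26; T(3) = 2*(17) + 1*(-32) + 2*(26) = 54; iterating: T(3)=54, T(4)=61, T(5)=210, T(6)=589, T(7)=1510, T(8)=4029, T(9)=10746; answer 10746
Step 3: B2 = 10746; w = 5; -6*(5)^3 + 9*(5)^2 + 5*(5)^1 + 9 = (-750) + (225) + (25) + (9) = -491; answer -491

-491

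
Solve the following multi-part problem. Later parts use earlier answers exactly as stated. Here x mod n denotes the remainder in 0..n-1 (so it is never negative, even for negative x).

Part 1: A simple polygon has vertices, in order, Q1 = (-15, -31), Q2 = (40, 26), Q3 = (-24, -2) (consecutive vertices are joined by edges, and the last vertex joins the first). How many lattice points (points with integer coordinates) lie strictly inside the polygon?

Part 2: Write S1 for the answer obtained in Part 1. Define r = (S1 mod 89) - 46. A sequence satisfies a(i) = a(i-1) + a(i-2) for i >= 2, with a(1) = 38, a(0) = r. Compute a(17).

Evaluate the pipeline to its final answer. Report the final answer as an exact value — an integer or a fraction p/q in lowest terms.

87335

Part 1: cross terms: (-15*26 - 40*-31)=850, (40*-2 - -24*26)=544, (-24*-31 - -15*-2)=714; twice the area = |2108| = 2108; area = 1054; boundary points = 1 + 4 + 1 = 6; strictly interior points = area - boundary/2 + 1 = 1052; answer 1052
Part 2: S1 = 1052; r = 27; a(2) = 1*(38) + 1*(27) = 65; iterating: a(2)=65, a(3)=103, a(4)=168, a(5)=271, a(6)=439, a(7)=710, a(8)=1149, a(9)=1859, a(10)=3008, a(11)=4867, a(12)=7875, a(13)=12742, a(14)=20617, a(15)=33359, a(16)=53976, a(17)=87335; answer 87335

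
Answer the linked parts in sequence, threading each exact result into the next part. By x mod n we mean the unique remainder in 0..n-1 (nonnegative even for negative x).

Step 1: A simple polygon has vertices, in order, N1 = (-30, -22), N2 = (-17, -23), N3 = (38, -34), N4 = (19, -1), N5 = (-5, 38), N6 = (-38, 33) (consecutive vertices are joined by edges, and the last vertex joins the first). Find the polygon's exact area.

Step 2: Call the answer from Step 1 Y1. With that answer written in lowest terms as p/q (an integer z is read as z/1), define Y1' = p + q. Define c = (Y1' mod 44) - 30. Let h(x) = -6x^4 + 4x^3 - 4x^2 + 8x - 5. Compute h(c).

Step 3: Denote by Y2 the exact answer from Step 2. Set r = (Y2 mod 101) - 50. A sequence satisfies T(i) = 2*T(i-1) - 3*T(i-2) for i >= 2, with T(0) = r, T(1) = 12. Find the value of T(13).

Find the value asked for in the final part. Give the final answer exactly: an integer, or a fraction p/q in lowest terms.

Step 1: cross terms: (-30*-23 - -17*-22)=316, (-17*-34 - 38*-23)=1452, (38*-1 - 19*-34)=608, (19*38 - -5*-1)=717, (-5*33 - -38*38)=1279, (-38*-22 - -30*33)=1826; twice the area = |6198| = 6198; area = 3099; answer 3099
Step 2: Y1 = 3099; threaded value p + q = 3100; c = -10; -6*(-10)^4 + 4*(-10)^3 - 4*(-10)^2 + 8*(-10)^1 - 5 = (-60000) + (-4000) + (-400) + (-80) + (-5) = -64485; answer -64485
Step 3: Y2 = -64485; r = 4; T(2) = 2*(12) - 3*(4) = 12; iterating: T(2)=12, T(3)=-12, T(4)=-60, T(5)=-84, T(6)=12, T(7)=276, T(8)=516, T(9)=204, T(10)=-1140, T(11)=-2892, T(12)=-2364, T(13)=3948; answer 3948

3948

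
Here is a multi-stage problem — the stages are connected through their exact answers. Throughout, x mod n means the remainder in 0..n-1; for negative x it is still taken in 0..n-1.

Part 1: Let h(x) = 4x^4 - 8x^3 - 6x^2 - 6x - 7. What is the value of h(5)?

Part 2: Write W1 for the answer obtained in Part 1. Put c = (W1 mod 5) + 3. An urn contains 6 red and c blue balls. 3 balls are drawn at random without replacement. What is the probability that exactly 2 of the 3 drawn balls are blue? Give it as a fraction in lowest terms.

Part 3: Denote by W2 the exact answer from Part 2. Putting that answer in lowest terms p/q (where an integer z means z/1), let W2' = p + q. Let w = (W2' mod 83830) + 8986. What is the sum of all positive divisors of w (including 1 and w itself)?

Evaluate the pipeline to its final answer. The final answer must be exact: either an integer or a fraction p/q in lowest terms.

9216

Part 1: 4*(5)^4 - 8*(5)^3 - 6*(5)^2 - 6*(5)^1 - 7 = (2500) + (-1000) + (-150) + (-30) + (-7) = 1313; answer 1313
Part 2: W1 = 1313; c = 6; total draws C(12,3) = 220; favorable C(6,2)*C(6,1) = 90; P = 9/22; answer 9/22
Part 3: W2 = 9/22; threaded value p + q = 31; w = 9017; 9017 = 71 * 127; sigma = (1 + 71) * (1 + 127) = 72 * 128 = 9216; answer 9216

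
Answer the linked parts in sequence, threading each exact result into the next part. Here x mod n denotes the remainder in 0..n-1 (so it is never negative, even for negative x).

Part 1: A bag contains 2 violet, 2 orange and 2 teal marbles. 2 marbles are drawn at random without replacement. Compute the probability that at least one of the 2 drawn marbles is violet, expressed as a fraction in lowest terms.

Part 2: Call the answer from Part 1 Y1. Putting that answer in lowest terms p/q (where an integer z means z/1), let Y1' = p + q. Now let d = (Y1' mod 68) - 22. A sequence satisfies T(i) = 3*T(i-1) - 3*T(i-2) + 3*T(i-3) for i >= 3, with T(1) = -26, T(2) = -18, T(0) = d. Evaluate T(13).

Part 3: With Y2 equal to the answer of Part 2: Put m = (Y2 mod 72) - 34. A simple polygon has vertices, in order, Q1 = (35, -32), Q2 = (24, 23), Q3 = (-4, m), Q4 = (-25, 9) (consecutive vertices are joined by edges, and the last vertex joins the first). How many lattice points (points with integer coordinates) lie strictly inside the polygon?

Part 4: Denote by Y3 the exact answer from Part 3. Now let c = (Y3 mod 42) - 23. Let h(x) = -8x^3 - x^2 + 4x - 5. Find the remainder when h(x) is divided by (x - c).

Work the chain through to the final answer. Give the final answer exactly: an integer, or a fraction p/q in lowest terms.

Part 1: total draws C(6,2) = 15; complement C(4,2) = 6; favorable 15 - 6 = 9; P = 3/5; answer 3/5
Part 2: Y1 = 3/5; threaded value p + q = 8; d = -14; T(3) = 3*(-18) - 3*(-26) + 3*(-14) = -18; iterating: T(3)=-18, T(4)=-78, T(5)=-234, T(6)=-522, T(7)=-1098, T(8)=-2430, T(9)=-5562, T(10)=-12690, T(11)=-28674, T(12)=-64638, T(13)=-145962; answer -145962
Part 3: Y2 = -145962; m = 20; cross terms: (35*23 - 24*-32)=1573, (24*20 - -4*23)=572, (-4*9 - -25*20)=464, (-25*-32 - 35*9)=485; twice the area = |3094| = 3094; area = 1547; boundary points = 11 + 1 + 1 + 1 = 14; strictly interior points = area - boundary/2 + 1 = 1541; answer 1541
Part 4: Y3 = 1541; c = 6; remainder = value at the root: -8*(6)^3 - 1*(6)^2 + 4*(6)^1 - 5 = (-1728) + (-36) + (24) + (-5) = -1745; answer -1745

-1745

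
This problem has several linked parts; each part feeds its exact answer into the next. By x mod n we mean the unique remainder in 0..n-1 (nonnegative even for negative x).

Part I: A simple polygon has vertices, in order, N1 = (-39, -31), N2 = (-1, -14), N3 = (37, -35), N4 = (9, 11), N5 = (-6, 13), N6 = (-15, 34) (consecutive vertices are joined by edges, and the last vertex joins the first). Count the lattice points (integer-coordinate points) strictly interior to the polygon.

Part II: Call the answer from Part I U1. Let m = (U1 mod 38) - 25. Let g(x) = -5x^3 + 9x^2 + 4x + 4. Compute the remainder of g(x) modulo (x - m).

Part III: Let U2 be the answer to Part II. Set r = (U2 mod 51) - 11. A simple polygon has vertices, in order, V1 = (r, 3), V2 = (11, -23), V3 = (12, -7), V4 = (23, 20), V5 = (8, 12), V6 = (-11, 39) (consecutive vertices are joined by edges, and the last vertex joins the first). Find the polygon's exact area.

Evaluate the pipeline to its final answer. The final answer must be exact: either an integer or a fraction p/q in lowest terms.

Part I: cross terms: (-39*-14 - -1*-31)=515, (-1*-35 - 37*-14)=553, (37*11 - 9*-35)=722, (9*13 - -6*11)=183, (-6*34 - -15*13)=-9, (-15*-31 - -39*34)=1791; twice the area = |3755| = 3755; area = 3755/2; boundary points = 1 + 1 + 2 + 1 + 3 + 1 = 9; strictly interior points = area - boundary/2 + 1 = 1874; answer 1874
Part II: U1 = 1874; m = -13; remainder = value at the root: -5*(-13)^3 + 9*(-13)^2 + 4*(-13)^1 + 4 = (10985) + (1521) + (-52) + (4) = 12458; answer 12458
Part III: U2 = 12458; r = 3; cross terms: (3*-23 - 11*3)=-102, (11*-7 - 12*-23)=199, (12*20 - 23*-7)=401, (23*12 - 8*20)=116, (8*39 - -11*12)=444, (-11*3 - 3*39)=-150; twice the area = |908| = 908; area = 454; answer 454

454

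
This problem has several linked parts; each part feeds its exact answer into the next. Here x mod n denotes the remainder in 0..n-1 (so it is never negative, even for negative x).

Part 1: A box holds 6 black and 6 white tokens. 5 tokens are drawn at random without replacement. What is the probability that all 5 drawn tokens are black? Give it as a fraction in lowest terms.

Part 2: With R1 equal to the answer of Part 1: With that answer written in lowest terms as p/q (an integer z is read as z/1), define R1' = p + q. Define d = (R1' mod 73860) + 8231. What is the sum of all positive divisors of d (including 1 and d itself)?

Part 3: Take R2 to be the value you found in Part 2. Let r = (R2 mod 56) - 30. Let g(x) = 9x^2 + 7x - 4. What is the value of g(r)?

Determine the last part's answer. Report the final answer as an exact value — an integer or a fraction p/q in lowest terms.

Part 1: total draws C(12,5) = 792; favorable C(6,5) = 6; P = 1/132; answer 1/132
Part 2: R1 = 1/132; threaded value p + q = 133; d = 8364; 8364 = 2^2 * 3 * 17 * 41; sigma = (1 + 2 + 4) * (1 + 3) * (1 + 17) * (1 + 41) = 7 * 4 * 18 * 42 = 21168; answer 21168
Part 3: R2 = 21168; r = -30; 9*(-30)^2 + 7*(-30)^1 - 4 = (8100) + (-210) + (-4) = 7886; answer 7886

7886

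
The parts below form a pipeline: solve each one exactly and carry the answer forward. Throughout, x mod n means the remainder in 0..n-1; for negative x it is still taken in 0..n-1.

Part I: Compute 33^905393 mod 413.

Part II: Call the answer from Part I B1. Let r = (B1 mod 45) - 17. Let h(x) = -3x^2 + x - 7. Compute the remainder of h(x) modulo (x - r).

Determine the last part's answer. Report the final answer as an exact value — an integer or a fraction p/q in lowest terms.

-317

Part I: squarings mod 413: 33^1=33, 33^2=263, 33^4=198, 33^8=382, 33^16=135, 33^32=53, 33^64=331, 33^128=116, 33^256=240, 33^512=193, 33^1024=79, 33^2048=46, 33^4096=51, 33^8192=123, 33^16384=261, 33^32768=389, 33^65536=163, 33^131072=137, 33^262144=184, 33^524288=403; 33^905393 = 33^1 * 33^16 * 33^32 * 33^128 * 33^4096 * 33^16384 * 33^32768 * 33^65536 * 33^262144 * 33^524288 = 52 (mod 413); answer 52
Part II: B1 = 52; r = -10; remainder = value at the root: -3*(-10)^2 + 1*(-10)^1 - 7 = (-300) + (-10) + (-7) = -317; answer -317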